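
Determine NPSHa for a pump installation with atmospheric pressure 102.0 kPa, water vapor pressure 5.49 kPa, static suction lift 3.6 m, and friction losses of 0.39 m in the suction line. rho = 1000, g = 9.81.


NPSHa = p_atm/(rho*g) - z_s - hf_s - p_vap/(rho*g).
p_atm/(rho*g) = 102.0*1000 / (1000*9.81) = 10.398 m.
p_vap/(rho*g) = 5.49*1000 / (1000*9.81) = 0.56 m.
NPSHa = 10.398 - 3.6 - 0.39 - 0.56
      = 5.85 m.

5.85


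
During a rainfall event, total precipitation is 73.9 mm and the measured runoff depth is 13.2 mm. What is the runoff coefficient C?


The runoff coefficient C = runoff depth / rainfall depth.
C = 13.2 / 73.9
  = 0.1786.

0.1786


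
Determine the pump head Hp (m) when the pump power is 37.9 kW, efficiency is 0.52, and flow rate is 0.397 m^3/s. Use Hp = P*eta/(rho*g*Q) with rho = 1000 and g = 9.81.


Pump head formula: Hp = P * eta / (rho * g * Q).
Numerator: P * eta = 37.9 * 1000 * 0.52 = 19708.0 W.
Denominator: rho * g * Q = 1000 * 9.81 * 0.397 = 3894.57.
Hp = 19708.0 / 3894.57 = 5.06 m.

5.06


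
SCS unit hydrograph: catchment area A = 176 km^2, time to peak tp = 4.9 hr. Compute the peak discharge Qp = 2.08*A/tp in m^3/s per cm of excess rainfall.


SCS formula: Qp = 2.08 * A / tp.
Qp = 2.08 * 176 / 4.9
   = 366.08 / 4.9
   = 74.71 m^3/s per cm.

74.71


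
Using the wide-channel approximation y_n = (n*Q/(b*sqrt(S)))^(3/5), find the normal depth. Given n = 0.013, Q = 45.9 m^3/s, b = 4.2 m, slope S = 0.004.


We use the wide-channel approximation y_n = (n*Q/(b*sqrt(S)))^(3/5).
sqrt(S) = sqrt(0.004) = 0.063246.
Numerator: n*Q = 0.013 * 45.9 = 0.5967.
Denominator: b*sqrt(S) = 4.2 * 0.063246 = 0.265633.
arg = 2.2463.
y_n = 2.2463^(3/5) = 1.6251 m.

1.6251


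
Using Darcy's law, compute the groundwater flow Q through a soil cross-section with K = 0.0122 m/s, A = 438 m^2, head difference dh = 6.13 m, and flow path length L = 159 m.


Darcy's law: Q = K * A * i, where i = dh/L.
Hydraulic gradient i = 6.13 / 159 = 0.038553.
Q = 0.0122 * 438 * 0.038553
  = 0.206 m^3/s.

0.206


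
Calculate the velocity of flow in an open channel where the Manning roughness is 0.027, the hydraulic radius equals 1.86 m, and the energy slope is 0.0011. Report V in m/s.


Manning's equation gives V = (1/n) * R^(2/3) * S^(1/2).
First, compute R^(2/3) = 1.86^(2/3) = 1.5124.
Next, S^(1/2) = 0.0011^(1/2) = 0.033166.
Then 1/n = 1/0.027 = 37.04.
V = 37.04 * 1.5124 * 0.033166 = 1.8578 m/s.

1.8578


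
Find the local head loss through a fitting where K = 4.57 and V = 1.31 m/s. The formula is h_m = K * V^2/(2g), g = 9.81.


Minor loss formula: h_m = K * V^2/(2g).
V^2 = 1.31^2 = 1.7161.
V^2/(2g) = 1.7161 / 19.62 = 0.0875 m.
h_m = 4.57 * 0.0875 = 0.3997 m.

0.3997


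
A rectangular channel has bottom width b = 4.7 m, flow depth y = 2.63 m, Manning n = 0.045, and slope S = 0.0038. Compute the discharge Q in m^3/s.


For a rectangular channel, the cross-sectional area A = b * y = 4.7 * 2.63 = 12.36 m^2.
The wetted perimeter P = b + 2y = 4.7 + 2*2.63 = 9.96 m.
Hydraulic radius R = A/P = 12.36/9.96 = 1.2411 m.
Velocity V = (1/n)*R^(2/3)*S^(1/2) = (1/0.045)*1.2411^(2/3)*0.0038^(1/2) = 1.582 m/s.
Discharge Q = A * V = 12.36 * 1.582 = 19.555 m^3/s.

19.555


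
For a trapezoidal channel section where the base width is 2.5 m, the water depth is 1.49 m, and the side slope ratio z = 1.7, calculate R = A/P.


For a trapezoidal section with side slope z:
A = (b + z*y)*y = (2.5 + 1.7*1.49)*1.49 = 7.499 m^2.
P = b + 2*y*sqrt(1 + z^2) = 2.5 + 2*1.49*sqrt(1 + 1.7^2) = 8.377 m.
R = A/P = 7.499 / 8.377 = 0.8952 m.

0.8952


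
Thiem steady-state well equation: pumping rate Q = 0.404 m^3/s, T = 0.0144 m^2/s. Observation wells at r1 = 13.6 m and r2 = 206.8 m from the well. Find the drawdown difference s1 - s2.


Thiem equation: s1 - s2 = Q/(2*pi*T) * ln(r2/r1).
ln(r2/r1) = ln(206.8/13.6) = 2.7217.
Q/(2*pi*T) = 0.404 / (2*pi*0.0144) = 0.404 / 0.0905 = 4.4652.
s1 - s2 = 4.4652 * 2.7217 = 12.1528 m.

12.1528


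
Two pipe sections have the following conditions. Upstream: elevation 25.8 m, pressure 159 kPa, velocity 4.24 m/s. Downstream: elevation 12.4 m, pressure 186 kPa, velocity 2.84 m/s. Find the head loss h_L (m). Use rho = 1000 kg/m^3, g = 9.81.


Total head at each section: H = z + p/(rho*g) + V^2/(2g).
H1 = 25.8 + 159*1000/(1000*9.81) + 4.24^2/(2*9.81)
   = 25.8 + 16.208 + 0.9163
   = 42.924 m.
H2 = 12.4 + 186*1000/(1000*9.81) + 2.84^2/(2*9.81)
   = 12.4 + 18.96 + 0.4111
   = 31.771 m.
h_L = H1 - H2 = 42.924 - 31.771 = 11.153 m.

11.153


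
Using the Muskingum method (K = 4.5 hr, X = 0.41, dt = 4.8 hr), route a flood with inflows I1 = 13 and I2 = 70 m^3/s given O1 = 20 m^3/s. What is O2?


Muskingum coefficients:
denom = 2*K*(1-X) + dt = 2*4.5*(1-0.41) + 4.8 = 10.11.
C0 = (dt - 2*K*X)/denom = (4.8 - 2*4.5*0.41)/10.11 = 0.1098.
C1 = (dt + 2*K*X)/denom = (4.8 + 2*4.5*0.41)/10.11 = 0.8398.
C2 = (2*K*(1-X) - dt)/denom = 0.0504.
O2 = C0*I2 + C1*I1 + C2*O1
   = 0.1098*70 + 0.8398*13 + 0.0504*20
   = 19.61 m^3/s.

19.61


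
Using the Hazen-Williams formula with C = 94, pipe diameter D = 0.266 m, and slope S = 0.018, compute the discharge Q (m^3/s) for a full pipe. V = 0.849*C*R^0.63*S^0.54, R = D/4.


For a full circular pipe, R = D/4 = 0.266/4 = 0.0665 m.
V = 0.849 * 94 * 0.0665^0.63 * 0.018^0.54
  = 0.849 * 94 * 0.181292 * 0.114248
  = 1.653 m/s.
Pipe area A = pi*D^2/4 = pi*0.266^2/4 = 0.0556 m^2.
Q = A * V = 0.0556 * 1.653 = 0.0919 m^3/s.

0.0919


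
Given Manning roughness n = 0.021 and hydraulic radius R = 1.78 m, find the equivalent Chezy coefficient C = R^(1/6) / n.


The Chezy coefficient relates to Manning's n through C = R^(1/6) / n.
R^(1/6) = 1.78^(1/6) = 1.100872.
C = 1.100872 / 0.021 = 52.42 m^(1/2)/s.

52.42


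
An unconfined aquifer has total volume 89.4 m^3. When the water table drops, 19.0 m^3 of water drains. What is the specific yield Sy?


Specific yield Sy = Volume drained / Total volume.
Sy = 19.0 / 89.4
   = 0.2125.

0.2125


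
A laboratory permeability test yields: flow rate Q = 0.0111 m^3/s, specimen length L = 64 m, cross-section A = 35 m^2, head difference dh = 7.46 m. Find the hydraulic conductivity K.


From K = Q*L / (A*dh):
Numerator: Q*L = 0.0111 * 64 = 0.7104.
Denominator: A*dh = 35 * 7.46 = 261.1.
K = 0.7104 / 261.1 = 0.002721 m/s.

0.002721


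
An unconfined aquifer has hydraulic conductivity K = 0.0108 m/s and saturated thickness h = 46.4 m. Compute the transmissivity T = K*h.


Transmissivity is defined as T = K * h.
T = 0.0108 * 46.4
  = 0.5011 m^2/s.

0.5011


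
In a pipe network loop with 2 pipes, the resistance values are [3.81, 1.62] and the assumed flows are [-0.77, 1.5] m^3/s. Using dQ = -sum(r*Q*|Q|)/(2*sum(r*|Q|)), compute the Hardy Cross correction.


Numerator terms (r*Q*|Q|): 3.81*-0.77*|-0.77| = -2.2589; 1.62*1.5*|1.5| = 3.645.
Sum of numerator = 1.3861.
Denominator terms (r*|Q|): 3.81*|-0.77| = 2.9337; 1.62*|1.5| = 2.43.
2 * sum of denominator = 2 * 5.3637 = 10.7274.
dQ = -1.3861 / 10.7274 = -0.1292 m^3/s.

-0.1292


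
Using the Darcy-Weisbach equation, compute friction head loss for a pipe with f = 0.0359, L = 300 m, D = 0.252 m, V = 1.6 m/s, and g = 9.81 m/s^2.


Darcy-Weisbach equation: h_f = f * (L/D) * V^2/(2g).
f * L/D = 0.0359 * 300/0.252 = 42.7381.
V^2/(2g) = 1.6^2 / (2*9.81) = 2.56 / 19.62 = 0.1305 m.
h_f = 42.7381 * 0.1305 = 5.576 m.

5.576


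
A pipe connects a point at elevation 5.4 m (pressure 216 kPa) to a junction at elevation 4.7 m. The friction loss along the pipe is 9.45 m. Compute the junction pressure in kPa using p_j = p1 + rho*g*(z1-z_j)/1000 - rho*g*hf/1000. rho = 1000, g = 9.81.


Junction pressure: p_j = p1 + rho*g*(z1 - z_j)/1000 - rho*g*hf/1000.
Elevation term = 1000*9.81*(5.4 - 4.7)/1000 = 6.867 kPa.
Friction term = 1000*9.81*9.45/1000 = 92.704 kPa.
p_j = 216 + 6.867 - 92.704 = 130.16 kPa.

130.16


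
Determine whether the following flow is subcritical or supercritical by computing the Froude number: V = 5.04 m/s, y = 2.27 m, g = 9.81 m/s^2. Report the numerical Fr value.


The Froude number is defined as Fr = V / sqrt(g*y).
g*y = 9.81 * 2.27 = 22.2687.
sqrt(g*y) = sqrt(22.2687) = 4.719.
Fr = 5.04 / 4.719 = 1.068.
Since Fr > 1, the flow is supercritical.

1.068


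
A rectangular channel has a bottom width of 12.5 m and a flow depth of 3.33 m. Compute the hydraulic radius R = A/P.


For a rectangular section:
Flow area A = b * y = 12.5 * 3.33 = 41.62 m^2.
Wetted perimeter P = b + 2y = 12.5 + 2*3.33 = 19.16 m.
Hydraulic radius R = A/P = 41.62 / 19.16 = 2.1725 m.

2.1725


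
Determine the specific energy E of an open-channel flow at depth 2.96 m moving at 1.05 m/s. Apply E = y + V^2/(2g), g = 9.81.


Specific energy E = y + V^2/(2g).
Velocity head = V^2/(2g) = 1.05^2 / (2*9.81) = 1.1025 / 19.62 = 0.0562 m.
E = 2.96 + 0.0562 = 3.0162 m.

3.0162


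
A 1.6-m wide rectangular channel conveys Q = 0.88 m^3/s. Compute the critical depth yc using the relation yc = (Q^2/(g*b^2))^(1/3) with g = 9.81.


Using yc = (Q^2 / (g * b^2))^(1/3):
Q^2 = 0.88^2 = 0.77.
g * b^2 = 9.81 * 1.6^2 = 9.81 * 2.56 = 25.11.
Q^2 / (g*b^2) = 0.77 / 25.11 = 0.0307.
yc = 0.0307^(1/3) = 0.3136 m.

0.3136


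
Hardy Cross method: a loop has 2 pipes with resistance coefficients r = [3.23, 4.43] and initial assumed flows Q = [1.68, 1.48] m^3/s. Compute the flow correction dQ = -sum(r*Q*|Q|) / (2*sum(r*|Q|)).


Numerator terms (r*Q*|Q|): 3.23*1.68*|1.68| = 9.1164; 4.43*1.48*|1.48| = 9.7035.
Sum of numerator = 18.8198.
Denominator terms (r*|Q|): 3.23*|1.68| = 5.4264; 4.43*|1.48| = 6.5564.
2 * sum of denominator = 2 * 11.9828 = 23.9656.
dQ = -18.8198 / 23.9656 = -0.7853 m^3/s.

-0.7853


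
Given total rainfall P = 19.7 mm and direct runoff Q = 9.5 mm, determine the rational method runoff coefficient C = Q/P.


The runoff coefficient C = runoff depth / rainfall depth.
C = 9.5 / 19.7
  = 0.4822.

0.4822


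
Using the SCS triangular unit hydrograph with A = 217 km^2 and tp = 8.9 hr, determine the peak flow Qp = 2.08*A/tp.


SCS formula: Qp = 2.08 * A / tp.
Qp = 2.08 * 217 / 8.9
   = 451.36 / 8.9
   = 50.71 m^3/s per cm.

50.71


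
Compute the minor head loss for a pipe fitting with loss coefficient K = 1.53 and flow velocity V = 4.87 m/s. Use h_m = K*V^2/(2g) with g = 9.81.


Minor loss formula: h_m = K * V^2/(2g).
V^2 = 4.87^2 = 23.7169.
V^2/(2g) = 23.7169 / 19.62 = 1.2088 m.
h_m = 1.53 * 1.2088 = 1.8495 m.

1.8495


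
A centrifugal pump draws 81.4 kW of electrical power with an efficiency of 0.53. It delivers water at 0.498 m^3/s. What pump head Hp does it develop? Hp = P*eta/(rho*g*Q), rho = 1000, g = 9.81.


Pump head formula: Hp = P * eta / (rho * g * Q).
Numerator: P * eta = 81.4 * 1000 * 0.53 = 43142.0 W.
Denominator: rho * g * Q = 1000 * 9.81 * 0.498 = 4885.38.
Hp = 43142.0 / 4885.38 = 8.83 m.

8.83


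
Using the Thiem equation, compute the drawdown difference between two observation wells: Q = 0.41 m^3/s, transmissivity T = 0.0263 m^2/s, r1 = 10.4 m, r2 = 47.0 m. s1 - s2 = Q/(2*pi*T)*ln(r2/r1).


Thiem equation: s1 - s2 = Q/(2*pi*T) * ln(r2/r1).
ln(r2/r1) = ln(47.0/10.4) = 1.5083.
Q/(2*pi*T) = 0.41 / (2*pi*0.0263) = 0.41 / 0.1652 = 2.4811.
s1 - s2 = 2.4811 * 1.5083 = 3.7424 m.

3.7424


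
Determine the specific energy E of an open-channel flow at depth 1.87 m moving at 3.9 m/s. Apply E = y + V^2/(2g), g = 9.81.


Specific energy E = y + V^2/(2g).
Velocity head = V^2/(2g) = 3.9^2 / (2*9.81) = 15.21 / 19.62 = 0.7752 m.
E = 1.87 + 0.7752 = 2.6452 m.

2.6452


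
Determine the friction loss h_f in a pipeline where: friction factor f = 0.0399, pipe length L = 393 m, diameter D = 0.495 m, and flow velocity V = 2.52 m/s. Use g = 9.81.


Darcy-Weisbach equation: h_f = f * (L/D) * V^2/(2g).
f * L/D = 0.0399 * 393/0.495 = 31.6782.
V^2/(2g) = 2.52^2 / (2*9.81) = 6.3504 / 19.62 = 0.3237 m.
h_f = 31.6782 * 0.3237 = 10.253 m.

10.253


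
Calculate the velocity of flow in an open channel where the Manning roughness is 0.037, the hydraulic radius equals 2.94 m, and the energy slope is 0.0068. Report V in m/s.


Manning's equation gives V = (1/n) * R^(2/3) * S^(1/2).
First, compute R^(2/3) = 2.94^(2/3) = 2.0523.
Next, S^(1/2) = 0.0068^(1/2) = 0.082462.
Then 1/n = 1/0.037 = 27.03.
V = 27.03 * 2.0523 * 0.082462 = 4.5739 m/s.

4.5739


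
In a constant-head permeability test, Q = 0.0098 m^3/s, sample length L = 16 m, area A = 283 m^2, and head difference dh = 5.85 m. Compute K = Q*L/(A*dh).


From K = Q*L / (A*dh):
Numerator: Q*L = 0.0098 * 16 = 0.1568.
Denominator: A*dh = 283 * 5.85 = 1655.55.
K = 0.1568 / 1655.55 = 9.5e-05 m/s.

9.5e-05


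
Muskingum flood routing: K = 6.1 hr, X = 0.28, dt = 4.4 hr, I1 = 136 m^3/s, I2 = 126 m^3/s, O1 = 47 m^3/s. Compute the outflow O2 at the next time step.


Muskingum coefficients:
denom = 2*K*(1-X) + dt = 2*6.1*(1-0.28) + 4.4 = 13.184.
C0 = (dt - 2*K*X)/denom = (4.4 - 2*6.1*0.28)/13.184 = 0.0746.
C1 = (dt + 2*K*X)/denom = (4.4 + 2*6.1*0.28)/13.184 = 0.5928.
C2 = (2*K*(1-X) - dt)/denom = 0.3325.
O2 = C0*I2 + C1*I1 + C2*O1
   = 0.0746*126 + 0.5928*136 + 0.3325*47
   = 105.66 m^3/s.

105.66


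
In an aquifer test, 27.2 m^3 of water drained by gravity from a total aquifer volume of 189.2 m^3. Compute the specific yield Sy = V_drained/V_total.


Specific yield Sy = Volume drained / Total volume.
Sy = 27.2 / 189.2
   = 0.1438.

0.1438


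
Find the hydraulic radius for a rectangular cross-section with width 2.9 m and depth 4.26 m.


For a rectangular section:
Flow area A = b * y = 2.9 * 4.26 = 12.35 m^2.
Wetted perimeter P = b + 2y = 2.9 + 2*4.26 = 11.42 m.
Hydraulic radius R = A/P = 12.35 / 11.42 = 1.0818 m.

1.0818


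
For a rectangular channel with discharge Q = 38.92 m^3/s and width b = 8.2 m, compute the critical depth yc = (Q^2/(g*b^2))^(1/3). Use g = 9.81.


Using yc = (Q^2 / (g * b^2))^(1/3):
Q^2 = 38.92^2 = 1514.77.
g * b^2 = 9.81 * 8.2^2 = 9.81 * 67.24 = 659.62.
Q^2 / (g*b^2) = 1514.77 / 659.62 = 2.2964.
yc = 2.2964^(1/3) = 1.3193 m.

1.3193


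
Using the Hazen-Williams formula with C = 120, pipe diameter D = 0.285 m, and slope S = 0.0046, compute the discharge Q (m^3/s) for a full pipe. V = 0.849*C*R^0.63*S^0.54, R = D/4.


For a full circular pipe, R = D/4 = 0.285/4 = 0.0712 m.
V = 0.849 * 120 * 0.0712^0.63 * 0.0046^0.54
  = 0.849 * 120 * 0.189345 * 0.054688
  = 1.055 m/s.
Pipe area A = pi*D^2/4 = pi*0.285^2/4 = 0.0638 m^2.
Q = A * V = 0.0638 * 1.055 = 0.0673 m^3/s.

0.0673


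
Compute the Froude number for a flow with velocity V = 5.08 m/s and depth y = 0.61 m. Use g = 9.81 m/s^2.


The Froude number is defined as Fr = V / sqrt(g*y).
g*y = 9.81 * 0.61 = 5.9841.
sqrt(g*y) = sqrt(5.9841) = 2.4462.
Fr = 5.08 / 2.4462 = 2.0767.

2.0767


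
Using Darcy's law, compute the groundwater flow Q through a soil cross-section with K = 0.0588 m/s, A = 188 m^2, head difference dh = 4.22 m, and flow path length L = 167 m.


Darcy's law: Q = K * A * i, where i = dh/L.
Hydraulic gradient i = 4.22 / 167 = 0.025269.
Q = 0.0588 * 188 * 0.025269
  = 0.2793 m^3/s.

0.2793


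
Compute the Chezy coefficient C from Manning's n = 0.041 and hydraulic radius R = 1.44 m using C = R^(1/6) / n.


The Chezy coefficient relates to Manning's n through C = R^(1/6) / n.
R^(1/6) = 1.44^(1/6) = 1.062659.
C = 1.062659 / 0.041 = 25.92 m^(1/2)/s.

25.92


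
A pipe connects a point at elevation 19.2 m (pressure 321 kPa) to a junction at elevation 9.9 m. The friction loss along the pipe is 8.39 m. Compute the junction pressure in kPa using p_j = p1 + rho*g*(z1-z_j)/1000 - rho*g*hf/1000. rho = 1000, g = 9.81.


Junction pressure: p_j = p1 + rho*g*(z1 - z_j)/1000 - rho*g*hf/1000.
Elevation term = 1000*9.81*(19.2 - 9.9)/1000 = 91.233 kPa.
Friction term = 1000*9.81*8.39/1000 = 82.306 kPa.
p_j = 321 + 91.233 - 82.306 = 329.93 kPa.

329.93


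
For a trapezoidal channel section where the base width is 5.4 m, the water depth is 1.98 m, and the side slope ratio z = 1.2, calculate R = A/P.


For a trapezoidal section with side slope z:
A = (b + z*y)*y = (5.4 + 1.2*1.98)*1.98 = 15.396 m^2.
P = b + 2*y*sqrt(1 + z^2) = 5.4 + 2*1.98*sqrt(1 + 1.2^2) = 11.586 m.
R = A/P = 15.396 / 11.586 = 1.3289 m.

1.3289


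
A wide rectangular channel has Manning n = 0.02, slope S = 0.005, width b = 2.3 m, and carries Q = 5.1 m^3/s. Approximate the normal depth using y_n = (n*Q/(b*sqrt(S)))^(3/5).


We use the wide-channel approximation y_n = (n*Q/(b*sqrt(S)))^(3/5).
sqrt(S) = sqrt(0.005) = 0.070711.
Numerator: n*Q = 0.02 * 5.1 = 0.102.
Denominator: b*sqrt(S) = 2.3 * 0.070711 = 0.162635.
arg = 0.6272.
y_n = 0.6272^(3/5) = 0.7558 m.

0.7558


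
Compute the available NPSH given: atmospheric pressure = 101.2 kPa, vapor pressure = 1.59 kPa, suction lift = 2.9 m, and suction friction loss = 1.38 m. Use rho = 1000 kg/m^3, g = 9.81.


NPSHa = p_atm/(rho*g) - z_s - hf_s - p_vap/(rho*g).
p_atm/(rho*g) = 101.2*1000 / (1000*9.81) = 10.316 m.
p_vap/(rho*g) = 1.59*1000 / (1000*9.81) = 0.162 m.
NPSHa = 10.316 - 2.9 - 1.38 - 0.162
      = 5.87 m.

5.87


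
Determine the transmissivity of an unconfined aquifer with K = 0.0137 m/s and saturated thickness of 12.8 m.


Transmissivity is defined as T = K * h.
T = 0.0137 * 12.8
  = 0.1754 m^2/s.

0.1754


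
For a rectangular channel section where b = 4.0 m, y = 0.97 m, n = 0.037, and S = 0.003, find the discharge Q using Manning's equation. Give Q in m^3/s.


For a rectangular channel, the cross-sectional area A = b * y = 4.0 * 0.97 = 3.88 m^2.
The wetted perimeter P = b + 2y = 4.0 + 2*0.97 = 5.94 m.
Hydraulic radius R = A/P = 3.88/5.94 = 0.6532 m.
Velocity V = (1/n)*R^(2/3)*S^(1/2) = (1/0.037)*0.6532^(2/3)*0.003^(1/2) = 1.1144 m/s.
Discharge Q = A * V = 3.88 * 1.1144 = 4.324 m^3/s.

4.324


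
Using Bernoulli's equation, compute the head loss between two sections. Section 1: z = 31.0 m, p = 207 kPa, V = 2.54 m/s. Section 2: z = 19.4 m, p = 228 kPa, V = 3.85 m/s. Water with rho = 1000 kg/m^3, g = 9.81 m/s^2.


Total head at each section: H = z + p/(rho*g) + V^2/(2g).
H1 = 31.0 + 207*1000/(1000*9.81) + 2.54^2/(2*9.81)
   = 31.0 + 21.101 + 0.3288
   = 52.43 m.
H2 = 19.4 + 228*1000/(1000*9.81) + 3.85^2/(2*9.81)
   = 19.4 + 23.242 + 0.7555
   = 43.397 m.
h_L = H1 - H2 = 52.43 - 43.397 = 9.033 m.

9.033


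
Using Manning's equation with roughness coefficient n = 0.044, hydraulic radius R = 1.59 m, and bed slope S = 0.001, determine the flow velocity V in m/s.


Manning's equation gives V = (1/n) * R^(2/3) * S^(1/2).
First, compute R^(2/3) = 1.59^(2/3) = 1.3623.
Next, S^(1/2) = 0.001^(1/2) = 0.031623.
Then 1/n = 1/0.044 = 22.73.
V = 22.73 * 1.3623 * 0.031623 = 0.9791 m/s.

0.9791


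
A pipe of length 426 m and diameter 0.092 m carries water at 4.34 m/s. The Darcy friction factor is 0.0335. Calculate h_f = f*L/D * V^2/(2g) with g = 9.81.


Darcy-Weisbach equation: h_f = f * (L/D) * V^2/(2g).
f * L/D = 0.0335 * 426/0.092 = 155.1196.
V^2/(2g) = 4.34^2 / (2*9.81) = 18.8356 / 19.62 = 0.96 m.
h_f = 155.1196 * 0.96 = 148.918 m.

148.918


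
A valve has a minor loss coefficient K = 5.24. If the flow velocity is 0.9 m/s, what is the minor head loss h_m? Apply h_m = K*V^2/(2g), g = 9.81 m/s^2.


Minor loss formula: h_m = K * V^2/(2g).
V^2 = 0.9^2 = 0.81.
V^2/(2g) = 0.81 / 19.62 = 0.0413 m.
h_m = 5.24 * 0.0413 = 0.2163 m.

0.2163


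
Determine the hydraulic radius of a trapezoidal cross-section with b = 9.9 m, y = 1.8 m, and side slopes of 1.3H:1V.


For a trapezoidal section with side slope z:
A = (b + z*y)*y = (9.9 + 1.3*1.8)*1.8 = 22.032 m^2.
P = b + 2*y*sqrt(1 + z^2) = 9.9 + 2*1.8*sqrt(1 + 1.3^2) = 15.804 m.
R = A/P = 22.032 / 15.804 = 1.394 m.

1.394


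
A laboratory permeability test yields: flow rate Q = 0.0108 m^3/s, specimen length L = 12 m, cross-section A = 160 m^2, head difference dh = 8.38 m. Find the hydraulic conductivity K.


From K = Q*L / (A*dh):
Numerator: Q*L = 0.0108 * 12 = 0.1296.
Denominator: A*dh = 160 * 8.38 = 1340.8.
K = 0.1296 / 1340.8 = 9.7e-05 m/s.

9.7e-05


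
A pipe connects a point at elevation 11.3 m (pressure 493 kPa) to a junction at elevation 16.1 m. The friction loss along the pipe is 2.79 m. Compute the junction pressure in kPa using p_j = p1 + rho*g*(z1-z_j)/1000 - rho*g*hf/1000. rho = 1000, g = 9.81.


Junction pressure: p_j = p1 + rho*g*(z1 - z_j)/1000 - rho*g*hf/1000.
Elevation term = 1000*9.81*(11.3 - 16.1)/1000 = -47.088 kPa.
Friction term = 1000*9.81*2.79/1000 = 27.37 kPa.
p_j = 493 + -47.088 - 27.37 = 418.54 kPa.

418.54


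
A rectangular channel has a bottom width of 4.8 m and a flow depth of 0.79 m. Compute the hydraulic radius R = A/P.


For a rectangular section:
Flow area A = b * y = 4.8 * 0.79 = 3.79 m^2.
Wetted perimeter P = b + 2y = 4.8 + 2*0.79 = 6.38 m.
Hydraulic radius R = A/P = 3.79 / 6.38 = 0.5944 m.

0.5944


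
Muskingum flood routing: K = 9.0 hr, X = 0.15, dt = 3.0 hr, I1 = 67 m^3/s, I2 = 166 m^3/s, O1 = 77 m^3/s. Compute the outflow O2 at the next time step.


Muskingum coefficients:
denom = 2*K*(1-X) + dt = 2*9.0*(1-0.15) + 3.0 = 18.3.
C0 = (dt - 2*K*X)/denom = (3.0 - 2*9.0*0.15)/18.3 = 0.0164.
C1 = (dt + 2*K*X)/denom = (3.0 + 2*9.0*0.15)/18.3 = 0.3115.
C2 = (2*K*(1-X) - dt)/denom = 0.6721.
O2 = C0*I2 + C1*I1 + C2*O1
   = 0.0164*166 + 0.3115*67 + 0.6721*77
   = 75.34 m^3/s.

75.34


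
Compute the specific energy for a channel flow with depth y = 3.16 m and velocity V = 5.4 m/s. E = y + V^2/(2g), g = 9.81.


Specific energy E = y + V^2/(2g).
Velocity head = V^2/(2g) = 5.4^2 / (2*9.81) = 29.16 / 19.62 = 1.4862 m.
E = 3.16 + 1.4862 = 4.6462 m.

4.6462


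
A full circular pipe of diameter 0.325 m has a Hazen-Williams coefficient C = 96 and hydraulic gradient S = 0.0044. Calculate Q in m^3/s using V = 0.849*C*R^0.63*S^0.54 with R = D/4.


For a full circular pipe, R = D/4 = 0.325/4 = 0.0813 m.
V = 0.849 * 96 * 0.0813^0.63 * 0.0044^0.54
  = 0.849 * 96 * 0.205678 * 0.053391
  = 0.895 m/s.
Pipe area A = pi*D^2/4 = pi*0.325^2/4 = 0.083 m^2.
Q = A * V = 0.083 * 0.895 = 0.0742 m^3/s.

0.0742


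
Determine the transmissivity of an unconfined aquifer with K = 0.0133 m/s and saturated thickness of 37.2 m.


Transmissivity is defined as T = K * h.
T = 0.0133 * 37.2
  = 0.4948 m^2/s.

0.4948


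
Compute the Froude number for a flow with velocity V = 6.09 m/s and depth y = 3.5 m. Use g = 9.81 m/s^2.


The Froude number is defined as Fr = V / sqrt(g*y).
g*y = 9.81 * 3.5 = 34.335.
sqrt(g*y) = sqrt(34.335) = 5.8596.
Fr = 6.09 / 5.8596 = 1.0393.

1.0393


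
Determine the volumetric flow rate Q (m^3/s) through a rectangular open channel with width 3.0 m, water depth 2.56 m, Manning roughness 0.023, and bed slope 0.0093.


For a rectangular channel, the cross-sectional area A = b * y = 3.0 * 2.56 = 7.68 m^2.
The wetted perimeter P = b + 2y = 3.0 + 2*2.56 = 8.12 m.
Hydraulic radius R = A/P = 7.68/8.12 = 0.9458 m.
Velocity V = (1/n)*R^(2/3)*S^(1/2) = (1/0.023)*0.9458^(2/3)*0.0093^(1/2) = 4.04 m/s.
Discharge Q = A * V = 7.68 * 4.04 = 31.027 m^3/s.

31.027


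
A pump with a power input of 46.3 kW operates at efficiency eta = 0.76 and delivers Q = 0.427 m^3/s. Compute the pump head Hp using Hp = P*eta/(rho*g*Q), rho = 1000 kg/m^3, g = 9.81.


Pump head formula: Hp = P * eta / (rho * g * Q).
Numerator: P * eta = 46.3 * 1000 * 0.76 = 35188.0 W.
Denominator: rho * g * Q = 1000 * 9.81 * 0.427 = 4188.87.
Hp = 35188.0 / 4188.87 = 8.4 m.

8.4


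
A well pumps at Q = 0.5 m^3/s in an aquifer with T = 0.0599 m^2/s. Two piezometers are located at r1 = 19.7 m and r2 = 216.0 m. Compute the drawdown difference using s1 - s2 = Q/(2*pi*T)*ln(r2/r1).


Thiem equation: s1 - s2 = Q/(2*pi*T) * ln(r2/r1).
ln(r2/r1) = ln(216.0/19.7) = 2.3947.
Q/(2*pi*T) = 0.5 / (2*pi*0.0599) = 0.5 / 0.3764 = 1.3285.
s1 - s2 = 1.3285 * 2.3947 = 3.1813 m.

3.1813


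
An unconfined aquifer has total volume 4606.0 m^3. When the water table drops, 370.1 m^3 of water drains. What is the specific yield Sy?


Specific yield Sy = Volume drained / Total volume.
Sy = 370.1 / 4606.0
   = 0.0804.

0.0804


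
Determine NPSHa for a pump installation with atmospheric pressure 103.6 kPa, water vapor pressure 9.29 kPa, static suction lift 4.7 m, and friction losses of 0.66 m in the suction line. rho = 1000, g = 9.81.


NPSHa = p_atm/(rho*g) - z_s - hf_s - p_vap/(rho*g).
p_atm/(rho*g) = 103.6*1000 / (1000*9.81) = 10.561 m.
p_vap/(rho*g) = 9.29*1000 / (1000*9.81) = 0.947 m.
NPSHa = 10.561 - 4.7 - 0.66 - 0.947
      = 4.25 m.

4.25


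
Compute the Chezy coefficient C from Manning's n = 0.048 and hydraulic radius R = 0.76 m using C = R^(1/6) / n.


The Chezy coefficient relates to Manning's n through C = R^(1/6) / n.
R^(1/6) = 0.76^(1/6) = 0.955291.
C = 0.955291 / 0.048 = 19.9 m^(1/2)/s.

19.9


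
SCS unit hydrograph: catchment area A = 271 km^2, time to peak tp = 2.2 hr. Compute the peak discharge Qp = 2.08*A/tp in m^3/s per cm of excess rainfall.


SCS formula: Qp = 2.08 * A / tp.
Qp = 2.08 * 271 / 2.2
   = 563.68 / 2.2
   = 256.22 m^3/s per cm.

256.22


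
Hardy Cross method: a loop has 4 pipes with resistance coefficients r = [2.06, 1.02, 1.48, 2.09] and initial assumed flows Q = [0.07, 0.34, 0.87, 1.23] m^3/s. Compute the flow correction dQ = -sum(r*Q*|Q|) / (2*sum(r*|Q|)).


Numerator terms (r*Q*|Q|): 2.06*0.07*|0.07| = 0.0101; 1.02*0.34*|0.34| = 0.1179; 1.48*0.87*|0.87| = 1.1202; 2.09*1.23*|1.23| = 3.162.
Sum of numerator = 4.4102.
Denominator terms (r*|Q|): 2.06*|0.07| = 0.1442; 1.02*|0.34| = 0.3468; 1.48*|0.87| = 1.2876; 2.09*|1.23| = 2.5707.
2 * sum of denominator = 2 * 4.3493 = 8.6986.
dQ = -4.4102 / 8.6986 = -0.507 m^3/s.

-0.507


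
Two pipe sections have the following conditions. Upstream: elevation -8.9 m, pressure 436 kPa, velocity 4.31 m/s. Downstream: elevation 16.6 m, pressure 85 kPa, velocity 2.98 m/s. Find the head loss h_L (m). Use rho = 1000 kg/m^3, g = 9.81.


Total head at each section: H = z + p/(rho*g) + V^2/(2g).
H1 = -8.9 + 436*1000/(1000*9.81) + 4.31^2/(2*9.81)
   = -8.9 + 44.444 + 0.9468
   = 36.491 m.
H2 = 16.6 + 85*1000/(1000*9.81) + 2.98^2/(2*9.81)
   = 16.6 + 8.665 + 0.4526
   = 25.717 m.
h_L = H1 - H2 = 36.491 - 25.717 = 10.774 m.

10.774


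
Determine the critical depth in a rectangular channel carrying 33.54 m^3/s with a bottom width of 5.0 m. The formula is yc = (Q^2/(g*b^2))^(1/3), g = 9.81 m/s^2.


Using yc = (Q^2 / (g * b^2))^(1/3):
Q^2 = 33.54^2 = 1124.93.
g * b^2 = 9.81 * 5.0^2 = 9.81 * 25.0 = 245.25.
Q^2 / (g*b^2) = 1124.93 / 245.25 = 4.5869.
yc = 4.5869^(1/3) = 1.6615 m.

1.6615


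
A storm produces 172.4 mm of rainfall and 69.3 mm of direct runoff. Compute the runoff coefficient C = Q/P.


The runoff coefficient C = runoff depth / rainfall depth.
C = 69.3 / 172.4
  = 0.402.

0.402


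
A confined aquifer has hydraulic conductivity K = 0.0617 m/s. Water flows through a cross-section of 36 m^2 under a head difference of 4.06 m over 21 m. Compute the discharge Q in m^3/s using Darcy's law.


Darcy's law: Q = K * A * i, where i = dh/L.
Hydraulic gradient i = 4.06 / 21 = 0.193333.
Q = 0.0617 * 36 * 0.193333
  = 0.4294 m^3/s.

0.4294


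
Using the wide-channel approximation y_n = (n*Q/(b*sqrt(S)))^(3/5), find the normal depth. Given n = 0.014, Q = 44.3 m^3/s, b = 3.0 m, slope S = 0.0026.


We use the wide-channel approximation y_n = (n*Q/(b*sqrt(S)))^(3/5).
sqrt(S) = sqrt(0.0026) = 0.05099.
Numerator: n*Q = 0.014 * 44.3 = 0.6202.
Denominator: b*sqrt(S) = 3.0 * 0.05099 = 0.15297.
arg = 4.0544.
y_n = 4.0544^(3/5) = 2.3161 m.

2.3161


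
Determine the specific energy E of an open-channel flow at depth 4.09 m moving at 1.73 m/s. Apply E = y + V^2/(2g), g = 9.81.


Specific energy E = y + V^2/(2g).
Velocity head = V^2/(2g) = 1.73^2 / (2*9.81) = 2.9929 / 19.62 = 0.1525 m.
E = 4.09 + 0.1525 = 4.2425 m.

4.2425


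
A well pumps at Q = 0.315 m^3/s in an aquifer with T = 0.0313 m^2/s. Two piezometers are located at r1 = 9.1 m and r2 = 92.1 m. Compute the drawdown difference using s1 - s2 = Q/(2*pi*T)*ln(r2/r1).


Thiem equation: s1 - s2 = Q/(2*pi*T) * ln(r2/r1).
ln(r2/r1) = ln(92.1/9.1) = 2.3146.
Q/(2*pi*T) = 0.315 / (2*pi*0.0313) = 0.315 / 0.1967 = 1.6017.
s1 - s2 = 1.6017 * 2.3146 = 3.7073 m.

3.7073


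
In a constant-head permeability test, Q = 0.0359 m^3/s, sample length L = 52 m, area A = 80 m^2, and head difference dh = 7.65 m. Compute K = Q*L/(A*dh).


From K = Q*L / (A*dh):
Numerator: Q*L = 0.0359 * 52 = 1.8668.
Denominator: A*dh = 80 * 7.65 = 612.0.
K = 1.8668 / 612.0 = 0.00305 m/s.

0.00305


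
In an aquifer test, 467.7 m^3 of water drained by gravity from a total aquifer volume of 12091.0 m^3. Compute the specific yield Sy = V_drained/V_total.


Specific yield Sy = Volume drained / Total volume.
Sy = 467.7 / 12091.0
   = 0.0387.

0.0387


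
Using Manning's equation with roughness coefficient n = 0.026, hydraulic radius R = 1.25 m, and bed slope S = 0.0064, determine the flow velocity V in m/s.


Manning's equation gives V = (1/n) * R^(2/3) * S^(1/2).
First, compute R^(2/3) = 1.25^(2/3) = 1.1604.
Next, S^(1/2) = 0.0064^(1/2) = 0.08.
Then 1/n = 1/0.026 = 38.46.
V = 38.46 * 1.1604 * 0.08 = 3.5705 m/s.

3.5705


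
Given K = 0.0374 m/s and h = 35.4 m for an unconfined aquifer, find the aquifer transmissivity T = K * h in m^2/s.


Transmissivity is defined as T = K * h.
T = 0.0374 * 35.4
  = 1.324 m^2/s.

1.324


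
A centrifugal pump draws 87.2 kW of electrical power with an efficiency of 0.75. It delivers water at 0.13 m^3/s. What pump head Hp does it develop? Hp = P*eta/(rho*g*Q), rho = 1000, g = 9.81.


Pump head formula: Hp = P * eta / (rho * g * Q).
Numerator: P * eta = 87.2 * 1000 * 0.75 = 65400.0 W.
Denominator: rho * g * Q = 1000 * 9.81 * 0.13 = 1275.3.
Hp = 65400.0 / 1275.3 = 51.28 m.

51.28


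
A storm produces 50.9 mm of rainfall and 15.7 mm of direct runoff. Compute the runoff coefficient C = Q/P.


The runoff coefficient C = runoff depth / rainfall depth.
C = 15.7 / 50.9
  = 0.3084.

0.3084


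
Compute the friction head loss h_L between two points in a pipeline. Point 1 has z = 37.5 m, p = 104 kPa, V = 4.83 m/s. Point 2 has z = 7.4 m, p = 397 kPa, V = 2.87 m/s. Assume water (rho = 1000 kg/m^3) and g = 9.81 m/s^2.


Total head at each section: H = z + p/(rho*g) + V^2/(2g).
H1 = 37.5 + 104*1000/(1000*9.81) + 4.83^2/(2*9.81)
   = 37.5 + 10.601 + 1.189
   = 49.29 m.
H2 = 7.4 + 397*1000/(1000*9.81) + 2.87^2/(2*9.81)
   = 7.4 + 40.469 + 0.4198
   = 48.289 m.
h_L = H1 - H2 = 49.29 - 48.289 = 1.002 m.

1.002


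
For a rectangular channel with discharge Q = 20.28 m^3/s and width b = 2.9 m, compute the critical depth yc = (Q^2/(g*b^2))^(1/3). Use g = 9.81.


Using yc = (Q^2 / (g * b^2))^(1/3):
Q^2 = 20.28^2 = 411.28.
g * b^2 = 9.81 * 2.9^2 = 9.81 * 8.41 = 82.5.
Q^2 / (g*b^2) = 411.28 / 82.5 = 4.9852.
yc = 4.9852^(1/3) = 1.7083 m.

1.7083


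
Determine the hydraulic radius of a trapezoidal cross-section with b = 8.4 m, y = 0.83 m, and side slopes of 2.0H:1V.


For a trapezoidal section with side slope z:
A = (b + z*y)*y = (8.4 + 2.0*0.83)*0.83 = 8.35 m^2.
P = b + 2*y*sqrt(1 + z^2) = 8.4 + 2*0.83*sqrt(1 + 2.0^2) = 12.112 m.
R = A/P = 8.35 / 12.112 = 0.6894 m.

0.6894


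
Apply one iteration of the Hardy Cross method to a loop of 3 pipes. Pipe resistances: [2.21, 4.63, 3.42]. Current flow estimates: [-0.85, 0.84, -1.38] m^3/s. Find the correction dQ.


Numerator terms (r*Q*|Q|): 2.21*-0.85*|-0.85| = -1.5967; 4.63*0.84*|0.84| = 3.2669; 3.42*-1.38*|-1.38| = -6.513.
Sum of numerator = -4.8428.
Denominator terms (r*|Q|): 2.21*|-0.85| = 1.8785; 4.63*|0.84| = 3.8892; 3.42*|-1.38| = 4.7196.
2 * sum of denominator = 2 * 10.4873 = 20.9746.
dQ = --4.8428 / 20.9746 = 0.2309 m^3/s.

0.2309


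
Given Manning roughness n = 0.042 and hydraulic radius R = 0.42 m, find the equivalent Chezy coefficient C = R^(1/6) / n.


The Chezy coefficient relates to Manning's n through C = R^(1/6) / n.
R^(1/6) = 0.42^(1/6) = 0.865383.
C = 0.865383 / 0.042 = 20.6 m^(1/2)/s.

20.6


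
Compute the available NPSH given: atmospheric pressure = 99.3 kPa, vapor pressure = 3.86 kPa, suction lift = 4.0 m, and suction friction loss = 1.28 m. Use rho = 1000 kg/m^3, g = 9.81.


NPSHa = p_atm/(rho*g) - z_s - hf_s - p_vap/(rho*g).
p_atm/(rho*g) = 99.3*1000 / (1000*9.81) = 10.122 m.
p_vap/(rho*g) = 3.86*1000 / (1000*9.81) = 0.393 m.
NPSHa = 10.122 - 4.0 - 1.28 - 0.393
      = 4.45 m.

4.45


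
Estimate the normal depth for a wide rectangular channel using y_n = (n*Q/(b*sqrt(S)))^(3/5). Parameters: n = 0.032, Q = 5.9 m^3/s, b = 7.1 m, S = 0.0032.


We use the wide-channel approximation y_n = (n*Q/(b*sqrt(S)))^(3/5).
sqrt(S) = sqrt(0.0032) = 0.056569.
Numerator: n*Q = 0.032 * 5.9 = 0.1888.
Denominator: b*sqrt(S) = 7.1 * 0.056569 = 0.40164.
arg = 0.4701.
y_n = 0.4701^(3/5) = 0.6358 m.

0.6358


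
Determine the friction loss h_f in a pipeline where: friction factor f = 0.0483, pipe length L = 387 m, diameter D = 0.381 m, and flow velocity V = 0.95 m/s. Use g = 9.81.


Darcy-Weisbach equation: h_f = f * (L/D) * V^2/(2g).
f * L/D = 0.0483 * 387/0.381 = 49.0606.
V^2/(2g) = 0.95^2 / (2*9.81) = 0.9025 / 19.62 = 0.046 m.
h_f = 49.0606 * 0.046 = 2.257 m.

2.257


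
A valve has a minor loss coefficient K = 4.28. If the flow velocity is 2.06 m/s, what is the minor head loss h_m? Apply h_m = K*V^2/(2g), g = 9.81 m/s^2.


Minor loss formula: h_m = K * V^2/(2g).
V^2 = 2.06^2 = 4.2436.
V^2/(2g) = 4.2436 / 19.62 = 0.2163 m.
h_m = 4.28 * 0.2163 = 0.9257 m.

0.9257


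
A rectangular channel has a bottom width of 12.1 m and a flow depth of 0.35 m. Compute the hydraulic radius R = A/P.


For a rectangular section:
Flow area A = b * y = 12.1 * 0.35 = 4.23 m^2.
Wetted perimeter P = b + 2y = 12.1 + 2*0.35 = 12.8 m.
Hydraulic radius R = A/P = 4.23 / 12.8 = 0.3309 m.

0.3309


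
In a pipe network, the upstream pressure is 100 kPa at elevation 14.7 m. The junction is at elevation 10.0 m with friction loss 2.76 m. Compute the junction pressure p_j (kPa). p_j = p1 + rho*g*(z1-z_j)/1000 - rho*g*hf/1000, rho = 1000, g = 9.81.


Junction pressure: p_j = p1 + rho*g*(z1 - z_j)/1000 - rho*g*hf/1000.
Elevation term = 1000*9.81*(14.7 - 10.0)/1000 = 46.107 kPa.
Friction term = 1000*9.81*2.76/1000 = 27.076 kPa.
p_j = 100 + 46.107 - 27.076 = 119.03 kPa.

119.03


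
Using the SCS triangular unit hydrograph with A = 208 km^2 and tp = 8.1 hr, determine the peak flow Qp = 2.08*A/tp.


SCS formula: Qp = 2.08 * A / tp.
Qp = 2.08 * 208 / 8.1
   = 432.64 / 8.1
   = 53.41 m^3/s per cm.

53.41


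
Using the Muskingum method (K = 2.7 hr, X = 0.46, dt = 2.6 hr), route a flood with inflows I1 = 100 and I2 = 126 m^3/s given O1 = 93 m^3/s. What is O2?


Muskingum coefficients:
denom = 2*K*(1-X) + dt = 2*2.7*(1-0.46) + 2.6 = 5.516.
C0 = (dt - 2*K*X)/denom = (2.6 - 2*2.7*0.46)/5.516 = 0.021.
C1 = (dt + 2*K*X)/denom = (2.6 + 2*2.7*0.46)/5.516 = 0.9217.
C2 = (2*K*(1-X) - dt)/denom = 0.0573.
O2 = C0*I2 + C1*I1 + C2*O1
   = 0.021*126 + 0.9217*100 + 0.0573*93
   = 100.15 m^3/s.

100.15


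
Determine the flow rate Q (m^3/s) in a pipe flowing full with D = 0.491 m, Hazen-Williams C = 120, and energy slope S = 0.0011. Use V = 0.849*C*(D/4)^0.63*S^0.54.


For a full circular pipe, R = D/4 = 0.491/4 = 0.1227 m.
V = 0.849 * 120 * 0.1227^0.63 * 0.0011^0.54
  = 0.849 * 120 * 0.266737 * 0.025255
  = 0.6863 m/s.
Pipe area A = pi*D^2/4 = pi*0.491^2/4 = 0.1893 m^2.
Q = A * V = 0.1893 * 0.6863 = 0.13 m^3/s.

0.13


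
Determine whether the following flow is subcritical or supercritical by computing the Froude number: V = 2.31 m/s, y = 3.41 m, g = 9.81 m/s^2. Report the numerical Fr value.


The Froude number is defined as Fr = V / sqrt(g*y).
g*y = 9.81 * 3.41 = 33.4521.
sqrt(g*y) = sqrt(33.4521) = 5.7838.
Fr = 2.31 / 5.7838 = 0.3994.
Since Fr < 1, the flow is subcritical.

0.3994


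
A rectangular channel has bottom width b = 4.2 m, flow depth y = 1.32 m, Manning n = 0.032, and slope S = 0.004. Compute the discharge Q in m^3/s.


For a rectangular channel, the cross-sectional area A = b * y = 4.2 * 1.32 = 5.54 m^2.
The wetted perimeter P = b + 2y = 4.2 + 2*1.32 = 6.84 m.
Hydraulic radius R = A/P = 5.54/6.84 = 0.8105 m.
Velocity V = (1/n)*R^(2/3)*S^(1/2) = (1/0.032)*0.8105^(2/3)*0.004^(1/2) = 1.7181 m/s.
Discharge Q = A * V = 5.54 * 1.7181 = 9.525 m^3/s.

9.525


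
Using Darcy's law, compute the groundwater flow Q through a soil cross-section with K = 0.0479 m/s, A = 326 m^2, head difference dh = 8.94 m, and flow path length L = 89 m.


Darcy's law: Q = K * A * i, where i = dh/L.
Hydraulic gradient i = 8.94 / 89 = 0.100449.
Q = 0.0479 * 326 * 0.100449
  = 1.5686 m^3/s.

1.5686


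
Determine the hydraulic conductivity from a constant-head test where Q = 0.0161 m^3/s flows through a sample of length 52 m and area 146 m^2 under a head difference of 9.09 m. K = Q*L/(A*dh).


From K = Q*L / (A*dh):
Numerator: Q*L = 0.0161 * 52 = 0.8372.
Denominator: A*dh = 146 * 9.09 = 1327.14.
K = 0.8372 / 1327.14 = 0.000631 m/s.

0.000631


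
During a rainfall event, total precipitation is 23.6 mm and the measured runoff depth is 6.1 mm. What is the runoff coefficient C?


The runoff coefficient C = runoff depth / rainfall depth.
C = 6.1 / 23.6
  = 0.2585.

0.2585


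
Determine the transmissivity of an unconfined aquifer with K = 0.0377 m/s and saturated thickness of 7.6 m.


Transmissivity is defined as T = K * h.
T = 0.0377 * 7.6
  = 0.2865 m^2/s.

0.2865


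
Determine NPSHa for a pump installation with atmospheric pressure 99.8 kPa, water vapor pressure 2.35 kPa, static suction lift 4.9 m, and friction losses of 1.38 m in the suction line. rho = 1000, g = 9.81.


NPSHa = p_atm/(rho*g) - z_s - hf_s - p_vap/(rho*g).
p_atm/(rho*g) = 99.8*1000 / (1000*9.81) = 10.173 m.
p_vap/(rho*g) = 2.35*1000 / (1000*9.81) = 0.24 m.
NPSHa = 10.173 - 4.9 - 1.38 - 0.24
      = 3.65 m.

3.65


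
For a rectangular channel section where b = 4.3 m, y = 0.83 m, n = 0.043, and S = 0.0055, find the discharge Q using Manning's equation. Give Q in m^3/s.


For a rectangular channel, the cross-sectional area A = b * y = 4.3 * 0.83 = 3.57 m^2.
The wetted perimeter P = b + 2y = 4.3 + 2*0.83 = 5.96 m.
Hydraulic radius R = A/P = 3.57/5.96 = 0.5988 m.
Velocity V = (1/n)*R^(2/3)*S^(1/2) = (1/0.043)*0.5988^(2/3)*0.0055^(1/2) = 1.2253 m/s.
Discharge Q = A * V = 3.57 * 1.2253 = 4.373 m^3/s.

4.373


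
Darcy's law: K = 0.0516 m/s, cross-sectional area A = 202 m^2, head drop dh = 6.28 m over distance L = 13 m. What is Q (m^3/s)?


Darcy's law: Q = K * A * i, where i = dh/L.
Hydraulic gradient i = 6.28 / 13 = 0.483077.
Q = 0.0516 * 202 * 0.483077
  = 5.0352 m^3/s.

5.0352


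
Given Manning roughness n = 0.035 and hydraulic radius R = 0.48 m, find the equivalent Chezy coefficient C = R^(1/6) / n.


The Chezy coefficient relates to Manning's n through C = R^(1/6) / n.
R^(1/6) = 0.48^(1/6) = 0.884858.
C = 0.884858 / 0.035 = 25.28 m^(1/2)/s.

25.28


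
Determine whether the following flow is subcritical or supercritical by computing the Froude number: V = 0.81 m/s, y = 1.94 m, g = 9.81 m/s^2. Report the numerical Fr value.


The Froude number is defined as Fr = V / sqrt(g*y).
g*y = 9.81 * 1.94 = 19.0314.
sqrt(g*y) = sqrt(19.0314) = 4.3625.
Fr = 0.81 / 4.3625 = 0.1857.
Since Fr < 1, the flow is subcritical.

0.1857


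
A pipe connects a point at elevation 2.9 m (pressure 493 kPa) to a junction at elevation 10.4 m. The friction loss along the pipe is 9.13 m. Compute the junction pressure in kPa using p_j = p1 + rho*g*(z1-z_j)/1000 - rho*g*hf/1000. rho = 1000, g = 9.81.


Junction pressure: p_j = p1 + rho*g*(z1 - z_j)/1000 - rho*g*hf/1000.
Elevation term = 1000*9.81*(2.9 - 10.4)/1000 = -73.575 kPa.
Friction term = 1000*9.81*9.13/1000 = 89.565 kPa.
p_j = 493 + -73.575 - 89.565 = 329.86 kPa.

329.86


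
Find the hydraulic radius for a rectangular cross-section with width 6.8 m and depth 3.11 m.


For a rectangular section:
Flow area A = b * y = 6.8 * 3.11 = 21.15 m^2.
Wetted perimeter P = b + 2y = 6.8 + 2*3.11 = 13.02 m.
Hydraulic radius R = A/P = 21.15 / 13.02 = 1.6243 m.

1.6243
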